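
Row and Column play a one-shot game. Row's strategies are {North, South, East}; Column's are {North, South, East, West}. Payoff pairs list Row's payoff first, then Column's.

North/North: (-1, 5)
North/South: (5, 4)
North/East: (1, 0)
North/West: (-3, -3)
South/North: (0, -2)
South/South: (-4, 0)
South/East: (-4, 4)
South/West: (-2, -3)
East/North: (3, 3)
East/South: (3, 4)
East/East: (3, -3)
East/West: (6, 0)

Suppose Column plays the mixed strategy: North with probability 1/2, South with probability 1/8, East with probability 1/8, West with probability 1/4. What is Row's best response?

Row's best reply maximizes expected payoff against the mix.
North: (1/2)·(-1) + (1/8)·5 + (1/8)·1 + (1/4)·(-3) = -1/2
South: (1/2)·0 + (1/8)·(-4) + (1/8)·(-4) + (1/4)·(-2) = -3/2
East: (1/2)·3 + (1/8)·3 + (1/8)·3 + (1/4)·6 = 15/4
Highest expected payoff is 15/4, from East.

East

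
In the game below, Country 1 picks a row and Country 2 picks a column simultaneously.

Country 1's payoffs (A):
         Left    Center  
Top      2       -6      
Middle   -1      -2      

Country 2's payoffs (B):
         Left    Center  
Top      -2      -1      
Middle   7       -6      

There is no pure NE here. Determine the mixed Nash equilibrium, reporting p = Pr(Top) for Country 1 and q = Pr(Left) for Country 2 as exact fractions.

p = 13/14, q = 4/7

Each player's mixing probability is pinned down by making the *other* player indifferent.
Country 2 indifferent between Left and Center: p·(-2) + (1−p)·7 = p·(-1) + (1−p)·(-6) ⟹ 7 + (-9)p = (-6) + 5p ⟹ p = 13/14.
Country 1 indifferent between Top and Middle: q·2 + (1−q)·(-6) = q·(-1) + (1−q)·(-2) ⟹ (-6) + 8q = (-2) + 1q ⟹ q = 4/7.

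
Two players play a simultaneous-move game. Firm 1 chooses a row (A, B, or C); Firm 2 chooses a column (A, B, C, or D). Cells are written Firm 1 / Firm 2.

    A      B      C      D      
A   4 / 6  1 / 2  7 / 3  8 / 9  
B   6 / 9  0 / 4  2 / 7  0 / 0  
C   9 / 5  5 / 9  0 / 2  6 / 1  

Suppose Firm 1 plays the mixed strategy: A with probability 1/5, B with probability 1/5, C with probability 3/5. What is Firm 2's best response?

B

Firm 2's best reply maximizes expected payoff against the mix.
A: (1/5)·6 + (1/5)·9 + (3/5)·5 = 6
B: (1/5)·2 + (1/5)·4 + (3/5)·9 = 33/5
C: (1/5)·3 + (1/5)·7 + (3/5)·2 = 16/5
D: (1/5)·9 + (1/5)·0 + (3/5)·1 = 12/5
Highest expected payoff is 33/5, from B.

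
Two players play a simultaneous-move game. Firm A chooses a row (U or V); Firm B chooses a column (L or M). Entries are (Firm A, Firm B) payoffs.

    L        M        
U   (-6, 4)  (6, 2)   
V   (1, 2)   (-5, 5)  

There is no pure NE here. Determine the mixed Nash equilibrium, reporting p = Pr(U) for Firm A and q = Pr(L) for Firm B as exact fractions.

In a mixed NE each player is indifferent between their pure strategies, so the opponent's mix sets the indifference.
Firm B indifferent between L and M: p·4 + (1−p)·2 = p·2 + (1−p)·5 ⟹ 2 + 2p = 5 + (-3)p ⟹ p = 3/5.
Firm A indifferent between U and V: q·(-6) + (1−q)·6 = q·1 + (1−q)·(-5) ⟹ 6 + (-12)q = (-5) + 6q ⟹ q = 11/18.

p = 3/5, q = 11/18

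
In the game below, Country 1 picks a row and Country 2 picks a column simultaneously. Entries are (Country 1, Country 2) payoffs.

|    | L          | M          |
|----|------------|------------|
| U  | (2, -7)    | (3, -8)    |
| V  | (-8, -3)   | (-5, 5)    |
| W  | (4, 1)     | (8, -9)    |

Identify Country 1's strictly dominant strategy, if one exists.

W

Check whether one of Country 1's strategies beats all alternatives regardless of what the opponent does.
W strictly dominates: vs L: 4 > each of {2, -8}; vs M: 8 > each of {3, -5}.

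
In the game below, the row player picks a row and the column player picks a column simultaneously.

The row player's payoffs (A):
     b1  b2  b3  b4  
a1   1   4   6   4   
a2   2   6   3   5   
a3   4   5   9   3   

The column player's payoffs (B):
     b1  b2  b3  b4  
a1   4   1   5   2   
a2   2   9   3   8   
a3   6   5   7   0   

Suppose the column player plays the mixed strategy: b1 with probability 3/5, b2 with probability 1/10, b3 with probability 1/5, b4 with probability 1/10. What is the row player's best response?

The row player's best reply maximizes expected payoff against the mix.
a1: (3/5)·1 + (1/10)·4 + (1/5)·6 + (1/10)·4 = 13/5
a2: (3/5)·2 + (1/10)·6 + (1/5)·3 + (1/10)·5 = 29/10
a3: (3/5)·4 + (1/10)·5 + (1/5)·9 + (1/10)·3 = 5
Highest expected payoff is 5, from a3.

a3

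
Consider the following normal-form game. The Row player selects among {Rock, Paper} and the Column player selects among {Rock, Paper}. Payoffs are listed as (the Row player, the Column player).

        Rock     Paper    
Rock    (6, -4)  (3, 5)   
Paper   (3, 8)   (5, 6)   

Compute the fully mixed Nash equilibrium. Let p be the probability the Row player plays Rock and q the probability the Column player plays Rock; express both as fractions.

Each player's mixing probability is pinned down by making the *other* player indifferent.
The Column player indifferent between Rock and Paper: p·(-4) + (1−p)·8 = p·5 + (1−p)·6 ⟹ 8 + (-12)p = 6 + (-1)p ⟹ p = 2/11.
The Row player indifferent between Rock and Paper: q·6 + (1−q)·3 = q·3 + (1−q)·5 ⟹ 3 + 3q = 5 + (-2)q ⟹ q = 2/5.

p = 2/11, q = 2/5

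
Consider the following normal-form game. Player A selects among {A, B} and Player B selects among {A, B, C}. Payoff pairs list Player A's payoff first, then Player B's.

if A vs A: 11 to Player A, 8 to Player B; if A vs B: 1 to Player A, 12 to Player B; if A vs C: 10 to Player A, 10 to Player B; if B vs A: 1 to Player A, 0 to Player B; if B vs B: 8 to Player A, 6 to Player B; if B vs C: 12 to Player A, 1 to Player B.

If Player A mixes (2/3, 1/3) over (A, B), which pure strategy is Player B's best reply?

B

Compute Player B's expected payoff from each pure strategy against the given mix.
A: (2/3)·8 + (1/3)·0 = 16/3
B: (2/3)·12 + (1/3)·6 = 10
C: (2/3)·10 + (1/3)·1 = 7
Highest expected payoff is 10, from B.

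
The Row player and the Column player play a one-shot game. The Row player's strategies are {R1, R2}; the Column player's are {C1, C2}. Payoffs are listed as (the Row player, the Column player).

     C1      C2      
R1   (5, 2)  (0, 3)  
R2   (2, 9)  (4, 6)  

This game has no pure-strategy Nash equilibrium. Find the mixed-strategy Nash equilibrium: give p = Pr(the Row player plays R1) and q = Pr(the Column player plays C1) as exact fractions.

p = 3/4, q = 4/7

In a mixed NE each player is indifferent between their pure strategies, so the opponent's mix sets the indifference.
The Column player indifferent between C1 and C2: p·2 + (1−p)·9 = p·3 + (1−p)·6 ⟹ 9 + (-7)p = 6 + (-3)p ⟹ p = 3/4.
The Row player indifferent between R1 and R2: q·5 + (1−q)·0 = q·2 + (1−q)·4 ⟹ 0 + 5q = 4 + (-2)q ⟹ q = 4/7.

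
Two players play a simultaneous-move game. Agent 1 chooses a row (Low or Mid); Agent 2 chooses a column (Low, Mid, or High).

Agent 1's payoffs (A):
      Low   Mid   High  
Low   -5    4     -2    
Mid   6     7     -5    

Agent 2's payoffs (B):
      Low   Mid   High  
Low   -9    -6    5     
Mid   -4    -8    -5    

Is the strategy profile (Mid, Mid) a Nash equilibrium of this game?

Holding Agent 2 at Mid: Agent 1 gets 7 from Mid, versus 4 from Low. No profitable deviation for Agent 1.
Holding Agent 1 at Mid: Agent 2 gets -8 from Mid but could get -4 by switching to Low. Agent 2 has a profitable deviation.

No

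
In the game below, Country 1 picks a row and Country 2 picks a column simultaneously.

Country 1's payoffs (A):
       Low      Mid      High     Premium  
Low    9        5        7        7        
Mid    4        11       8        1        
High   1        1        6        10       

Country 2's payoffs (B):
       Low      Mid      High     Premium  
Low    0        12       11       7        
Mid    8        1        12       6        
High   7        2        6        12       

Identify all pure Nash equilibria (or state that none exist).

Check mutual best responses: a cell is a NE iff neither player can gain by unilaterally deviating.
Country 1's best responses — vs Low: Low (payoff 9); vs Mid: Mid (payoff 11); vs High: Mid (payoff 8); vs Premium: High (payoff 10).
Country 2's best responses — vs Low: Mid (payoff 12); vs Mid: High (payoff 12); vs High: Premium (payoff 12).
Mutual best responses occur at (Mid, High) and (High, Premium); at each, neither player gains by switching.

(Mid, High) and (High, Premium)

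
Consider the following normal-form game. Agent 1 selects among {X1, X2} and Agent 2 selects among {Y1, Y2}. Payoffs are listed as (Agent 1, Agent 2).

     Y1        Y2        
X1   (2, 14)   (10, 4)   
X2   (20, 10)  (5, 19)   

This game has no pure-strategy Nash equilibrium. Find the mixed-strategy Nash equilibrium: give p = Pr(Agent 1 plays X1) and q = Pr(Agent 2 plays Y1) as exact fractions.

p = 9/19, q = 5/23

In a mixed NE each player is indifferent between their pure strategies, so the opponent's mix sets the indifference.
Agent 2 indifferent between Y1 and Y2: p·14 + (1−p)·10 = p·4 + (1−p)·19 ⟹ 10 + 4p = 19 + (-15)p ⟹ p = 9/19.
Agent 1 indifferent between X1 and X2: q·2 + (1−q)·10 = q·20 + (1−q)·5 ⟹ 10 + (-8)q = 5 + 15q ⟹ q = 5/23.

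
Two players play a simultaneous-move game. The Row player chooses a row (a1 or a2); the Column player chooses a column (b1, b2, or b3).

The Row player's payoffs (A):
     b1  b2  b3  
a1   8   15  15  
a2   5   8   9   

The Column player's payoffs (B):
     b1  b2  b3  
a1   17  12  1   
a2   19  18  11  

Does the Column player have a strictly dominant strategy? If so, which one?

b1

Check whether one of the Column player's strategies beats all alternatives regardless of what the opponent does.
b1 strictly dominates: vs a1: 17 > each of {12, 1}; vs a2: 19 > each of {18, 11}.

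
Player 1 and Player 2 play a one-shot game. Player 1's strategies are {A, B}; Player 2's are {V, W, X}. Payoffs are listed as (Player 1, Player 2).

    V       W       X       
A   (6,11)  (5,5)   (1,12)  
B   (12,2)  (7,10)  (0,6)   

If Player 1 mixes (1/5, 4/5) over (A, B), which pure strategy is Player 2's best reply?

W

Player 2's best reply maximizes expected payoff against the mix.
V: (1/5)·11 + (4/5)·2 = 19/5
W: (1/5)·5 + (4/5)·10 = 9
X: (1/5)·12 + (4/5)·6 = 36/5
Highest expected payoff is 9, from W.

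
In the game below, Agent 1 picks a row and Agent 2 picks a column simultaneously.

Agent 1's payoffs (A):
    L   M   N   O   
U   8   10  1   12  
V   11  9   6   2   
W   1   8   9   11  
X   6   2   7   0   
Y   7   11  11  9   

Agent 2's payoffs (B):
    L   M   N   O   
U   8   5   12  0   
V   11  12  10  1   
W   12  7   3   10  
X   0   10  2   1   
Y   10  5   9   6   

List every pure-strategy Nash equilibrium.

None

A profile is a Nash equilibrium when each player is best-responding to the other.
Agent 1's best responses — vs L: V (payoff 11); vs M: Y (payoff 11); vs N: Y (payoff 11); vs O: U (payoff 12).
Agent 2's best responses — vs U: N (payoff 12); vs V: M (payoff 12); vs W: L (payoff 12); vs X: M (payoff 10); vs Y: L (payoff 10).
No cell has both players best-responding. For instance, Agent 1's best reply to L is V, but against V Agent 2 prefers M over L.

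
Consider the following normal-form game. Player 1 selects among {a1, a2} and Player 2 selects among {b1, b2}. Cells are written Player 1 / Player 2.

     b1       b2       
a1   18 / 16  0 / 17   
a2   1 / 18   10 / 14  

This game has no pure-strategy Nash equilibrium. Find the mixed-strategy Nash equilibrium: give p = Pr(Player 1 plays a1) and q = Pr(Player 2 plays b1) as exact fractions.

p = 4/5, q = 10/27

Each player's mixing probability is pinned down by making the *other* player indifferent.
Player 2 indifferent between b1 and b2: p·16 + (1−p)·18 = p·17 + (1−p)·14 ⟹ 18 + (-2)p = 14 + 3p ⟹ p = 4/5.
Player 1 indifferent between a1 and a2: q·18 + (1−q)·0 = q·1 + (1−q)·10 ⟹ 0 + 18q = 10 + (-9)q ⟹ q = 10/27.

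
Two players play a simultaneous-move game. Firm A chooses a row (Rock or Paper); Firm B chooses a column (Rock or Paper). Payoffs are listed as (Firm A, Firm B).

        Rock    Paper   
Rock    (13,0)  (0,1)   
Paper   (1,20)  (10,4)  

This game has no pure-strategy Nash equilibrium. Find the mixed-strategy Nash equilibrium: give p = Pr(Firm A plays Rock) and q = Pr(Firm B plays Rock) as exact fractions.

In a mixed NE each player is indifferent between their pure strategies, so the opponent's mix sets the indifference.
Firm B indifferent between Rock and Paper: p·0 + (1−p)·20 = p·1 + (1−p)·4 ⟹ 20 + (-20)p = 4 + (-3)p ⟹ p = 16/17.
Firm A indifferent between Rock and Paper: q·13 + (1−q)·0 = q·1 + (1−q)·10 ⟹ 0 + 13q = 10 + (-9)q ⟹ q = 5/11.

p = 16/17, q = 5/11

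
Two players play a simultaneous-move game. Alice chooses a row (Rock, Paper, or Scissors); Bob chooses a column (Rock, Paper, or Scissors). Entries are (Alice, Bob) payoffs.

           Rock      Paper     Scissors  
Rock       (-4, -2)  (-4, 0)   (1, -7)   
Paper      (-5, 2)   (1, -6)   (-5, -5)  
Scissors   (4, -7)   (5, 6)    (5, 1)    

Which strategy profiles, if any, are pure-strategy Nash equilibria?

(Scissors, Paper)

A profile is a Nash equilibrium when each player is best-responding to the other.
Alice's best responses — vs Rock: Scissors (payoff 4); vs Paper: Scissors (payoff 5); vs Scissors: Scissors (payoff 5).
Bob's best responses — vs Rock: Paper (payoff 0); vs Paper: Rock (payoff 2); vs Scissors: Paper (payoff 6).
The only mutual best response is (Scissors, Paper); neither player gains by switching there.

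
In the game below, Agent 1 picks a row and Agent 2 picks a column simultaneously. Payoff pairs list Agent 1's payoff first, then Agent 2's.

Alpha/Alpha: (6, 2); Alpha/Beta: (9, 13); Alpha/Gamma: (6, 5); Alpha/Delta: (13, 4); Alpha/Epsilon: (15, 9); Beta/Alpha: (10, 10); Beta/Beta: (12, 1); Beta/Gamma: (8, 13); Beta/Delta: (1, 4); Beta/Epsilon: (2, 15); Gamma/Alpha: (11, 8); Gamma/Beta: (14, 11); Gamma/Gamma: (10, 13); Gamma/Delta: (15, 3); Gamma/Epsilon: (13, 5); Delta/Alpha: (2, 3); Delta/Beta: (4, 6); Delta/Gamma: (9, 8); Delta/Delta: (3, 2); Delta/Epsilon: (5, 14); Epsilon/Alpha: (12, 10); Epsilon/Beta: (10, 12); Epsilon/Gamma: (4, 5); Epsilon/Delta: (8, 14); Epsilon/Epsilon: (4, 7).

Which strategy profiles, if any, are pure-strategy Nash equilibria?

(Gamma, Gamma)

Check mutual best responses: a cell is a NE iff neither player can gain by unilaterally deviating.
Agent 1's best responses — vs Alpha: Epsilon (payoff 12); vs Beta: Gamma (payoff 14); vs Gamma: Gamma (payoff 10); vs Delta: Gamma (payoff 15); vs Epsilon: Alpha (payoff 15).
Agent 2's best responses — vs Alpha: Beta (payoff 13); vs Beta: Epsilon (payoff 15); vs Gamma: Gamma (payoff 13); vs Delta: Epsilon (payoff 14); vs Epsilon: Delta (payoff 14).
The only mutual best response is (Gamma, Gamma); neither player gains by switching there.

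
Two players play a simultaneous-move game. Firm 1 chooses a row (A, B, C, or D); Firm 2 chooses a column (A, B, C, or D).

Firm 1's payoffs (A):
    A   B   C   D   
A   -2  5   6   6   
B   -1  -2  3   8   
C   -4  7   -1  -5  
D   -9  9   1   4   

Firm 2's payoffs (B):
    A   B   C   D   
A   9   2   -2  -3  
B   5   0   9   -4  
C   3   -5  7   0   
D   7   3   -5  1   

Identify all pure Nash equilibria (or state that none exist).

There is no pure-strategy Nash equilibrium

Find each player's best response to every opponent strategy; NE are the intersections.
Firm 1's best responses — vs A: B (payoff -1); vs B: D (payoff 9); vs C: A (payoff 6); vs D: B (payoff 8).
Firm 2's best responses — vs A: A (payoff 9); vs B: C (payoff 9); vs C: C (payoff 7); vs D: A (payoff 7).
No cell has both players best-responding. For instance, Firm 1's best reply to A is B, but against B Firm 2 prefers C over A.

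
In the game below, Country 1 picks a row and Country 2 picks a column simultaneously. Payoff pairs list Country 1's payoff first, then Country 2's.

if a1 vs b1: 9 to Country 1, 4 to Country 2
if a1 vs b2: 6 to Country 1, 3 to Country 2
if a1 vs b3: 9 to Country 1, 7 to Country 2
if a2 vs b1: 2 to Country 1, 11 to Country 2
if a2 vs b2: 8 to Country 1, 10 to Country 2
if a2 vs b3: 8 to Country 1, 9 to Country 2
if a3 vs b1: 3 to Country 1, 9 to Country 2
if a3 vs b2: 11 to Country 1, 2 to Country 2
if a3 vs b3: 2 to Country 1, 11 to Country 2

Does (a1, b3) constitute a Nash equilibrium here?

Yes

Holding Country 2 at b3: Country 1 gets 9 from a1, versus 8 from a2, 2 from a3. No profitable deviation for Country 1.
Holding Country 1 at a1: Country 2 gets 7 from b3, versus 4 from b1, 3 from b2. No profitable deviation for Country 2 either.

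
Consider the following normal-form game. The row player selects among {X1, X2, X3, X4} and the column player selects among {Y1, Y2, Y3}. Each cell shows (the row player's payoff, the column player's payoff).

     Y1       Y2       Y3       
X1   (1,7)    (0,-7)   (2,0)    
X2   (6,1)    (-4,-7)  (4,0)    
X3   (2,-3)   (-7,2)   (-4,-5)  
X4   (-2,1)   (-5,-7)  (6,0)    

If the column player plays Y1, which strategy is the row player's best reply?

X2

With the column player fixed at Y1, the row player's payoffs are: X1 → 1, X2 → 6, X3 → 2, X4 → -2.
The maximum is 6, achieved by X2.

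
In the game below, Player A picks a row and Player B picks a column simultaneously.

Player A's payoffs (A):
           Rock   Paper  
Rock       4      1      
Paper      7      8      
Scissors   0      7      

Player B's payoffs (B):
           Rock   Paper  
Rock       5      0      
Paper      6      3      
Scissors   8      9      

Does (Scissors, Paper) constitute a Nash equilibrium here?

Holding Player B at Paper: Player A gets 7 from Scissors but could get 8 by switching to Paper. Player A has a profitable deviation.

No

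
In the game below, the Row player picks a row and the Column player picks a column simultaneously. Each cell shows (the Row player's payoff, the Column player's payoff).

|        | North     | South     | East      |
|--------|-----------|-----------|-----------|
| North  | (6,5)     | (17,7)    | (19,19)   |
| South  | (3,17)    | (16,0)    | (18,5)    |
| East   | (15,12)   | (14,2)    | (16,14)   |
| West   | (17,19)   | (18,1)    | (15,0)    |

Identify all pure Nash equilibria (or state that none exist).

A profile is a Nash equilibrium when each player is best-responding to the other.
The Row player's best responses — vs North: West (payoff 17); vs South: West (payoff 18); vs East: North (payoff 19).
The Column player's best responses — vs North: East (payoff 19); vs South: North (payoff 17); vs East: East (payoff 14); vs West: North (payoff 19).
Mutual best responses occur at (North, East) and (West, North); at each, neither player gains by switching.

(North, East) and (West, North)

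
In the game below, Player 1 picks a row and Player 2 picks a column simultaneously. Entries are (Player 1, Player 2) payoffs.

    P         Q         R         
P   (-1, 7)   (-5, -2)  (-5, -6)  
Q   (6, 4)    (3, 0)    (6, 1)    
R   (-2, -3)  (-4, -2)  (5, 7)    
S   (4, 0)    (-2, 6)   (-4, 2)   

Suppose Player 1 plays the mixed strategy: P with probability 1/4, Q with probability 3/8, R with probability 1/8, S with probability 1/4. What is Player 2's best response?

P

Compute Player 2's expected payoff from each pure strategy against the given mix.
P: (1/4)·7 + (3/8)·4 + (1/8)·(-3) + (1/4)·0 = 23/8
Q: (1/4)·(-2) + (3/8)·0 + (1/8)·(-2) + (1/4)·6 = 3/4
R: (1/4)·(-6) + (3/8)·1 + (1/8)·7 + (1/4)·2 = 1/4
Highest expected payoff is 23/8, from P.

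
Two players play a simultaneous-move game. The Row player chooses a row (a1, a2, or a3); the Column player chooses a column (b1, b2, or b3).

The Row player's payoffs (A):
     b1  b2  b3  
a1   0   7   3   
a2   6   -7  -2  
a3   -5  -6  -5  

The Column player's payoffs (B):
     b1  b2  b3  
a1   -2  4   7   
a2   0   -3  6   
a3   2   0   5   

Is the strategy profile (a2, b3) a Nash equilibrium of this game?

Holding the Column player at b3: the Row player gets -2 from a2 but could get 3 by switching to a1. The Row player has a profitable deviation.

No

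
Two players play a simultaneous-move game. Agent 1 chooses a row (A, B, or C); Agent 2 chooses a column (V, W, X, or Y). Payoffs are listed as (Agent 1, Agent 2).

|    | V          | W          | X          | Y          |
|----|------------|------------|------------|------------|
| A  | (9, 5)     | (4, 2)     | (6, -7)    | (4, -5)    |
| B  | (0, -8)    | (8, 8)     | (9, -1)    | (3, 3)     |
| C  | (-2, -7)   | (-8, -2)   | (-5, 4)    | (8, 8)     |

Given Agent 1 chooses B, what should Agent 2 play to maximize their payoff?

W

With Agent 1 fixed at B, Agent 2's payoffs are: V → -8, W → 8, X → -1, Y → 3.
The maximum is 8, achieved by W.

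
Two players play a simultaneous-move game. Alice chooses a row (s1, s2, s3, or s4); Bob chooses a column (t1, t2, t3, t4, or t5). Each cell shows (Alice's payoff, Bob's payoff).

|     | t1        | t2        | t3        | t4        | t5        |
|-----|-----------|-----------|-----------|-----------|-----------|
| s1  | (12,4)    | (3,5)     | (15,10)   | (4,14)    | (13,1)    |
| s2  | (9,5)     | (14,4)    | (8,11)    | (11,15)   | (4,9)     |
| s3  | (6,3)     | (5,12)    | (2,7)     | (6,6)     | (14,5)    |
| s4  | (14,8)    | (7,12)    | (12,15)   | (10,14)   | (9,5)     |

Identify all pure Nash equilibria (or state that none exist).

A profile is a Nash equilibrium when each player is best-responding to the other.
Alice's best responses — vs t1: s4 (payoff 14); vs t2: s2 (payoff 14); vs t3: s1 (payoff 15); vs t4: s2 (payoff 11); vs t5: s3 (payoff 14).
Bob's best responses — vs s1: t4 (payoff 14); vs s2: t4 (payoff 15); vs s3: t2 (payoff 12); vs s4: t3 (payoff 15).
The only mutual best response is (s2, t4); neither player gains by switching there.

(s2, t4)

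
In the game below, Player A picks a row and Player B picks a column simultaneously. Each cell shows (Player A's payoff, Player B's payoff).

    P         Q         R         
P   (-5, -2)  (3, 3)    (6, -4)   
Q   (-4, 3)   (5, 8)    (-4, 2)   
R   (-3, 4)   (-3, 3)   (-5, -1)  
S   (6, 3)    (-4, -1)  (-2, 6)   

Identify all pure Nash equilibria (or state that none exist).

A profile is a Nash equilibrium when each player is best-responding to the other.
Player A's best responses — vs P: S (payoff 6); vs Q: Q (payoff 5); vs R: P (payoff 6).
Player B's best responses — vs P: Q (payoff 3); vs Q: Q (payoff 8); vs R: P (payoff 4); vs S: R (payoff 6).
The only mutual best response is (Q, Q); neither player gains by switching there.

(Q, Q)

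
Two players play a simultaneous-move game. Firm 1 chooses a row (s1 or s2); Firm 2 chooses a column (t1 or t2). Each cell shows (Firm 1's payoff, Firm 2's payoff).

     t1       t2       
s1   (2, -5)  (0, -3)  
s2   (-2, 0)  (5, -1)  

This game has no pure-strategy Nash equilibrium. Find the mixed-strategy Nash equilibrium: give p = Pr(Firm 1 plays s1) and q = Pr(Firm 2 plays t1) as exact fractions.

p = 1/3, q = 5/9

Each player's mixing probability is pinned down by making the *other* player indifferent.
Firm 2 indifferent between t1 and t2: p·(-5) + (1−p)·0 = p·(-3) + (1−p)·(-1) ⟹ 0 + (-5)p = (-1) + (-2)p ⟹ p = 1/3.
Firm 1 indifferent between s1 and s2: q·2 + (1−q)·0 = q·(-2) + (1−q)·5 ⟹ 0 + 2q = 5 + (-7)q ⟹ q = 5/9.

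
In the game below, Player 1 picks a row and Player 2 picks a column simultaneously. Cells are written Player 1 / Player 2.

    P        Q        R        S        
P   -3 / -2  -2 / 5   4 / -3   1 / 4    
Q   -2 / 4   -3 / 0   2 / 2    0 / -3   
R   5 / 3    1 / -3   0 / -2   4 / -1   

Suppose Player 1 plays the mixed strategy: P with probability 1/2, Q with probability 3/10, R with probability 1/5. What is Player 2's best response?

Player 2's best reply maximizes expected payoff against the mix.
P: (1/2)·(-2) + (3/10)·4 + (1/5)·3 = 4/5
Q: (1/2)·5 + (3/10)·0 + (1/5)·(-3) = 19/10
R: (1/2)·(-3) + (3/10)·2 + (1/5)·(-2) = -13/10
S: (1/2)·4 + (3/10)·(-3) + (1/5)·(-1) = 9/10
Highest expected payoff is 19/10, from Q.

Q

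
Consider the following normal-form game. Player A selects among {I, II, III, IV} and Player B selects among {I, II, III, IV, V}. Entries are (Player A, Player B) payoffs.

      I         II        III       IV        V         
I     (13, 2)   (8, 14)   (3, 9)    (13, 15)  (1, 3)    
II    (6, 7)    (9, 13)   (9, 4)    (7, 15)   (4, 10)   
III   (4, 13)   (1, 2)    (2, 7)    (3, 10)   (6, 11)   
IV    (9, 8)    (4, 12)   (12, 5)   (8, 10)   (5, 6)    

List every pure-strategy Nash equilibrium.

(I, IV)

A profile is a Nash equilibrium when each player is best-responding to the other.
Player A's best responses — vs I: I (payoff 13); vs II: II (payoff 9); vs III: IV (payoff 12); vs IV: I (payoff 13); vs V: III (payoff 6).
Player B's best responses — vs I: IV (payoff 15); vs II: IV (payoff 15); vs III: I (payoff 13); vs IV: II (payoff 12).
The only mutual best response is (I, IV); neither player gains by switching there.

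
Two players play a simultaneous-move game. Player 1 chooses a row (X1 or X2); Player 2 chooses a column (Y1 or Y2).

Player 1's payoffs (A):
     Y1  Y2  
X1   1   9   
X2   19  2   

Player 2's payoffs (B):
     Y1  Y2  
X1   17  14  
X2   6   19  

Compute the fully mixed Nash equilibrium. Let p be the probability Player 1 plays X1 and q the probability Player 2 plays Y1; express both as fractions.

p = 13/16, q = 7/25

Each player's mixing probability is pinned down by making the *other* player indifferent.
Player 2 indifferent between Y1 and Y2: p·17 + (1−p)·6 = p·14 + (1−p)·19 ⟹ 6 + 11p = 19 + (-5)p ⟹ p = 13/16.
Player 1 indifferent between X1 and X2: q·1 + (1−q)·9 = q·19 + (1−q)·2 ⟹ 9 + (-8)q = 2 + 17q ⟹ q = 7/25.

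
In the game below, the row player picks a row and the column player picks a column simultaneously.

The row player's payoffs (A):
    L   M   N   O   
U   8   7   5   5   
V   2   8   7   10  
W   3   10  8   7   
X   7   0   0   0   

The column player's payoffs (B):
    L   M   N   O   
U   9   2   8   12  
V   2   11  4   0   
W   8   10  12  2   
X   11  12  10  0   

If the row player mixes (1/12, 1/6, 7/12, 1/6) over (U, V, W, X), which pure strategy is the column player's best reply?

N

Compute the column player's expected payoff from each pure strategy against the given mix.
L: (1/12)·9 + (1/6)·2 + (7/12)·8 + (1/6)·11 = 91/12
M: (1/12)·2 + (1/6)·11 + (7/12)·10 + (1/6)·12 = 59/6
N: (1/12)·8 + (1/6)·4 + (7/12)·12 + (1/6)·10 = 10
O: (1/12)·12 + (1/6)·0 + (7/12)·2 + (1/6)·0 = 13/6
Highest expected payoff is 10, from N.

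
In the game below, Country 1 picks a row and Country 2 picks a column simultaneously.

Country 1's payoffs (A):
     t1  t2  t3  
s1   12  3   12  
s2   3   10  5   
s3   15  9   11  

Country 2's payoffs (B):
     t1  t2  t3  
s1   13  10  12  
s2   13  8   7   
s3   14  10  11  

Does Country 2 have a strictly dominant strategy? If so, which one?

t1

Check whether one of Country 2's strategies beats all alternatives regardless of what the opponent does.
t1 strictly dominates: vs s1: 13 > each of {10, 12}; vs s2: 13 > each of {8, 7}; vs s3: 14 > each of {10, 11}.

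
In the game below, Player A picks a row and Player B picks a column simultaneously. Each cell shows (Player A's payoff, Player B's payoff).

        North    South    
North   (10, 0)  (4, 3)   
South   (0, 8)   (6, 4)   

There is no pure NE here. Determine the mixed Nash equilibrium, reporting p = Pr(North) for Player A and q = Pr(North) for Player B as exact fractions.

Each player's mixing probability is pinned down by making the *other* player indifferent.
Player B indifferent between North and South: p·0 + (1−p)·8 = p·3 + (1−p)·4 ⟹ 8 + (-8)p = 4 + (-1)p ⟹ p = 4/7.
Player A indifferent between North and South: q·10 + (1−q)·4 = q·0 + (1−q)·6 ⟹ 4 + 6q = 6 + (-6)q ⟹ q = 1/6.

p = 4/7, q = 1/6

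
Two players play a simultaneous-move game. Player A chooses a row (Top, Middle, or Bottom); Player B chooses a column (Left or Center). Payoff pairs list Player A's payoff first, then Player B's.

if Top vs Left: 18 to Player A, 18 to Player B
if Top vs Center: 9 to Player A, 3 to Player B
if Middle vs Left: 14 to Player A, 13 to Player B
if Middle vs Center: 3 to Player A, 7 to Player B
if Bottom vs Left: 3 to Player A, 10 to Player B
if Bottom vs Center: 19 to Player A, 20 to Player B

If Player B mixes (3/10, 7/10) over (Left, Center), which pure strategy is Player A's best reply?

Bottom

Player A's best reply maximizes expected payoff against the mix.
Top: (3/10)·18 + (7/10)·9 = 117/10
Middle: (3/10)·14 + (7/10)·3 = 63/10
Bottom: (3/10)·3 + (7/10)·19 = 71/5
Highest expected payoff is 71/5, from Bottom.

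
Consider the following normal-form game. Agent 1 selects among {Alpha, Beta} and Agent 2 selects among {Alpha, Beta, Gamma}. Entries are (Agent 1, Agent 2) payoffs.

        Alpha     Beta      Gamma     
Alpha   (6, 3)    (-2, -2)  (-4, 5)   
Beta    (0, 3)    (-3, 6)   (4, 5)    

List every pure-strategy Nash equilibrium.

Find each player's best response to every opponent strategy; NE are the intersections.
Agent 1's best responses — vs Alpha: Alpha (payoff 6); vs Beta: Alpha (payoff -2); vs Gamma: Beta (payoff 4).
Agent 2's best responses — vs Alpha: Gamma (payoff 5); vs Beta: Beta (payoff 6).
No cell has both players best-responding. For instance, Agent 1's best reply to Gamma is Beta, but against Beta Agent 2 prefers Beta over Gamma.

There is no pure-strategy Nash equilibrium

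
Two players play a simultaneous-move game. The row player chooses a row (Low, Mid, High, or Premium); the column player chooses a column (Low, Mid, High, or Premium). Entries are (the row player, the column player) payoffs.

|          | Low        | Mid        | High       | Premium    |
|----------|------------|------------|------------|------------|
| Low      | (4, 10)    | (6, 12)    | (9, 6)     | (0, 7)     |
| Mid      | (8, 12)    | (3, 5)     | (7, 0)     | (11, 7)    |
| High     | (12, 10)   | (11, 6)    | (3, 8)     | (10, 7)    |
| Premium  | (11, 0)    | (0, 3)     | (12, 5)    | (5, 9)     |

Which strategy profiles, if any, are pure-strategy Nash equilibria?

(High, Low)

A profile is a Nash equilibrium when each player is best-responding to the other.
The row player's best responses — vs Low: High (payoff 12); vs Mid: High (payoff 11); vs High: Premium (payoff 12); vs Premium: Mid (payoff 11).
The column player's best responses — vs Low: Mid (payoff 12); vs Mid: Low (payoff 12); vs High: Low (payoff 10); vs Premium: Premium (payoff 9).
The only mutual best response is (High, Low); neither player gains by switching there.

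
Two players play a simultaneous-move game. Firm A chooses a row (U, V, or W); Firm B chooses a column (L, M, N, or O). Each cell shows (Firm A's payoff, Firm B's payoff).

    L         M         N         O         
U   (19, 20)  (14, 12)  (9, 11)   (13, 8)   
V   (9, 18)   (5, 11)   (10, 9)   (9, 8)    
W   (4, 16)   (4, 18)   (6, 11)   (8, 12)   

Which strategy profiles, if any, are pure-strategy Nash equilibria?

(U, L)

Find each player's best response to every opponent strategy; NE are the intersections.
Firm A's best responses — vs L: U (payoff 19); vs M: U (payoff 14); vs N: V (payoff 10); vs O: U (payoff 13).
Firm B's best responses — vs U: L (payoff 20); vs V: L (payoff 18); vs W: M (payoff 18).
The only mutual best response is (U, L); neither player gains by switching there.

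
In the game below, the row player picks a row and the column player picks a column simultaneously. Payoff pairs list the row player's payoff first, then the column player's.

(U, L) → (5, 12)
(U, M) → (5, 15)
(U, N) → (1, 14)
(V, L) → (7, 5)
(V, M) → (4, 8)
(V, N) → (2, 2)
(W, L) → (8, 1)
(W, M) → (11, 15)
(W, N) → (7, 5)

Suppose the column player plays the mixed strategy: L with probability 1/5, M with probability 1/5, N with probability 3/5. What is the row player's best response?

W

The row player's best reply maximizes expected payoff against the mix.
U: (1/5)·5 + (1/5)·5 + (3/5)·1 = 13/5
V: (1/5)·7 + (1/5)·4 + (3/5)·2 = 17/5
W: (1/5)·8 + (1/5)·11 + (3/5)·7 = 8
Highest expected payoff is 8, from W.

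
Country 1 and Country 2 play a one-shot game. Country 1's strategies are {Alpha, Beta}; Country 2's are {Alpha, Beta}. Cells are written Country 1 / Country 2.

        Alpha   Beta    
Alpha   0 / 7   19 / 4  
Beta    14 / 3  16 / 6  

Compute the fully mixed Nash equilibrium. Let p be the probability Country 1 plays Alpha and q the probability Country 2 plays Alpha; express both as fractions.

p = 1/2, q = 3/17

In a mixed NE each player is indifferent between their pure strategies, so the opponent's mix sets the indifference.
Country 2 indifferent between Alpha and Beta: p·7 + (1−p)·3 = p·4 + (1−p)·6 ⟹ 3 + 4p = 6 + (-2)p ⟹ p = 1/2.
Country 1 indifferent between Alpha and Beta: q·0 + (1−q)·19 = q·14 + (1−q)·16 ⟹ 19 + (-19)q = 16 + (-2)q ⟹ q = 3/17.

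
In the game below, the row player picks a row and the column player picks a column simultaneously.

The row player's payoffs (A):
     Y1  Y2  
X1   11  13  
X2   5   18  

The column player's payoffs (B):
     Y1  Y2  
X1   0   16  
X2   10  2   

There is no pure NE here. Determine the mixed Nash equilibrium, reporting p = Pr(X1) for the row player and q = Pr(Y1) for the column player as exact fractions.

p = 1/3, q = 5/11

Each player's mixing probability is pinned down by making the *other* player indifferent.
The column player indifferent between Y1 and Y2: p·0 + (1−p)·10 = p·16 + (1−p)·2 ⟹ 10 + (-10)p = 2 + 14p ⟹ p = 1/3.
The row player indifferent between X1 and X2: q·11 + (1−q)·13 = q·5 + (1−q)·18 ⟹ 13 + (-2)q = 18 + (-13)q ⟹ q = 5/11.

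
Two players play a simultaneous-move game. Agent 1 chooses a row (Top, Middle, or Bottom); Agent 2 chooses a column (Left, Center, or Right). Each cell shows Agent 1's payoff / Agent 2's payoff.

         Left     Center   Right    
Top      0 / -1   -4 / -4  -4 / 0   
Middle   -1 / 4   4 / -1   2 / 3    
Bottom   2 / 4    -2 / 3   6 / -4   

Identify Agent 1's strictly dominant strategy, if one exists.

Check whether one of Agent 1's strategies beats all alternatives regardless of what the opponent does.
Top is not dominant: against Left, Bottom gives 2 > 0.
Middle is not dominant: against Left, Top gives 0 > -1.
Bottom is not dominant: against Center, Middle gives 4 > -2.
No single strategy is best against every opponent action.

None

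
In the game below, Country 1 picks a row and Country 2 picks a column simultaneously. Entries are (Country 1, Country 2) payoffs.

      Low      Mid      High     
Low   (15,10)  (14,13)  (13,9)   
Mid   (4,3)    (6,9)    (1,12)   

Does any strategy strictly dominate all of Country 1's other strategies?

Low

A strategy is strictly dominant if it gives Country 1 a strictly higher payoff than every other strategy, against every choice by the opponent.
Low strictly dominates: vs Low: 15 > 4; vs Mid: 14 > 6; vs High: 13 > 1.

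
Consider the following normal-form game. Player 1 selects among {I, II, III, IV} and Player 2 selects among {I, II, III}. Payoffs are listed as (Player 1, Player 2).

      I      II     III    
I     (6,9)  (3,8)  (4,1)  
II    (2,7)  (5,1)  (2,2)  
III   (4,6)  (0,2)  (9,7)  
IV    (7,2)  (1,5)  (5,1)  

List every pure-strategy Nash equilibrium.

(III, III)

Check mutual best responses: a cell is a NE iff neither player can gain by unilaterally deviating.
Player 1's best responses — vs I: IV (payoff 7); vs II: II (payoff 5); vs III: III (payoff 9).
Player 2's best responses — vs I: I (payoff 9); vs II: I (payoff 7); vs III: III (payoff 7); vs IV: II (payoff 5).
The only mutual best response is (III, III); neither player gains by switching there.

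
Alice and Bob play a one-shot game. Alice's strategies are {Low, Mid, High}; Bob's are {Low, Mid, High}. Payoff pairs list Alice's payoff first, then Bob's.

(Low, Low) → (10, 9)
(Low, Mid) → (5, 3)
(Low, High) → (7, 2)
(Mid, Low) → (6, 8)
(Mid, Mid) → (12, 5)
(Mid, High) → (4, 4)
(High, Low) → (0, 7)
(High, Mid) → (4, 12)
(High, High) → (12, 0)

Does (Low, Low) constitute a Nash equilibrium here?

Holding Bob at Low: Alice gets 10 from Low, versus 6 from Mid, 0 from High. No profitable deviation for Alice.
Holding Alice at Low: Bob gets 9 from Low, versus 3 from Mid, 2 from High. No profitable deviation for Bob either.

Yes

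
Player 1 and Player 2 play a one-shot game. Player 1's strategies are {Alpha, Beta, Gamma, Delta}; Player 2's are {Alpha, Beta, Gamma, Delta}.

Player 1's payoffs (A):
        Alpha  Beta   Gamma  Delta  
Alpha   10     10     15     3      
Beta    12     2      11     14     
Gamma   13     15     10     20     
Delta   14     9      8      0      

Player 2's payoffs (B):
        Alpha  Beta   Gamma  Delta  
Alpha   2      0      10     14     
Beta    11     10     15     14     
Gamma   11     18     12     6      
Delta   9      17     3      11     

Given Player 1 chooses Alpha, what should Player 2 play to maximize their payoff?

Delta

With Player 1 fixed at Alpha, Player 2's payoffs are: Alpha → 2, Beta → 0, Gamma → 10, Delta → 14.
The maximum is 14, achieved by Delta.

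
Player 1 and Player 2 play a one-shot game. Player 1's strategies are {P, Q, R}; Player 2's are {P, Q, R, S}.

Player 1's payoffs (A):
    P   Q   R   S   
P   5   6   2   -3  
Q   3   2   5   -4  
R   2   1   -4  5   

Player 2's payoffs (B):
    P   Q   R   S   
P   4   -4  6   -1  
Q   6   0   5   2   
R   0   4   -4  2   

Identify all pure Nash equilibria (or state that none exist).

There is no pure-strategy Nash equilibrium

A profile is a Nash equilibrium when each player is best-responding to the other.
Player 1's best responses — vs P: P (payoff 5); vs Q: P (payoff 6); vs R: Q (payoff 5); vs S: R (payoff 5).
Player 2's best responses — vs P: R (payoff 6); vs Q: P (payoff 6); vs R: Q (payoff 4).
No cell has both players best-responding. For instance, Player 1's best reply to R is Q, but against Q Player 2 prefers P over R.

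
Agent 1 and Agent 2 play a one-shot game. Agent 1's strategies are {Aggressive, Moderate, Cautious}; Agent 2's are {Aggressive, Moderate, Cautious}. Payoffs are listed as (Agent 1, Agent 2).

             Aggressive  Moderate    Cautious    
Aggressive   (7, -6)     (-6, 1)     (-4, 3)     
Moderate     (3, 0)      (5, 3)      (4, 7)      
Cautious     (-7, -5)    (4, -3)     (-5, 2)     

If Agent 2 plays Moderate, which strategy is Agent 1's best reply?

With Agent 2 fixed at Moderate, Agent 1's payoffs are: Aggressive → -6, Moderate → 5, Cautious → 4.
The maximum is 5, achieved by Moderate.

Moderate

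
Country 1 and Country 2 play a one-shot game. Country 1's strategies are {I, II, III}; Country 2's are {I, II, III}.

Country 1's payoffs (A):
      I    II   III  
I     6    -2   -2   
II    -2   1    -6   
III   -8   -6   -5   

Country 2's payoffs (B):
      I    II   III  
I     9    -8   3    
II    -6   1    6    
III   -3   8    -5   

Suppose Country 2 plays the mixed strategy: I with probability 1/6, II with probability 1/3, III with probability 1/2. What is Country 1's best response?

Compute Country 1's expected payoff from each pure strategy against the given mix.
I: (1/6)·6 + (1/3)·(-2) + (1/2)·(-2) = -2/3
II: (1/6)·(-2) + (1/3)·1 + (1/2)·(-6) = -3
III: (1/6)·(-8) + (1/3)·(-6) + (1/2)·(-5) = -35/6
Highest expected payoff is -2/3, from I.

I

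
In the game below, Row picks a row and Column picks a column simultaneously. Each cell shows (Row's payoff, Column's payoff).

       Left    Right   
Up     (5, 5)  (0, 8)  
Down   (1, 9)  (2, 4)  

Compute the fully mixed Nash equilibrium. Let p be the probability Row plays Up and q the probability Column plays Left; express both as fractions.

In a mixed NE each player is indifferent between their pure strategies, so the opponent's mix sets the indifference.
Column indifferent between Left and Right: p·5 + (1−p)·9 = p·8 + (1−p)·4 ⟹ 9 + (-4)p = 4 + 4p ⟹ p = 5/8.
Row indifferent between Up and Down: q·5 + (1−q)·0 = q·1 + (1−q)·2 ⟹ 0 + 5q = 2 + (-1)q ⟹ q = 1/3.

p = 5/8, q = 1/3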